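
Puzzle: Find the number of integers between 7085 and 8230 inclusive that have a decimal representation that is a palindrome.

The integers in [7085, 8230] that have a decimal representation that is a palindrome: 7117, 7227, 7337, 7447, 7557, 7667, …, 8118, 8228.
12 qualify.

12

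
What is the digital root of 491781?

4+9+1+7+8+1 = 30
3+0 = 3

3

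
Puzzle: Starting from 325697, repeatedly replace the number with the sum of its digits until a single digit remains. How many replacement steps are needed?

2

325697 → 32 → 5 (2 steps)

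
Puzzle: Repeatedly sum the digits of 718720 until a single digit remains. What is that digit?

7

7+1+8+7+2+0 = 25
2+5 = 7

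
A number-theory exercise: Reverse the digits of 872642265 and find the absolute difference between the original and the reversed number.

Reverse of 872642265 is 562246278.
|872642265 − 562246278| = 310395987

310395987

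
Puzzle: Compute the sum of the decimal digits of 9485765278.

61

9+4+8+5+7+6+5+2+7+8 = 61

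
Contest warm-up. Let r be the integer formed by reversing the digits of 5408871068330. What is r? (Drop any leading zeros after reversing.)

Reversing 5408871068330 gives 338601788045.

338601788045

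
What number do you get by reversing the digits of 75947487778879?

Reversing 75947487778879 gives 97887778474957.

97887778474957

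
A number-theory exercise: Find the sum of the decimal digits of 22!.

22! = 1124000727777607680000
Sum of its 22 digits: 72.

72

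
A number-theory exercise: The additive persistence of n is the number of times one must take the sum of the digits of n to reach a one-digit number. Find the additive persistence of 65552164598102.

65552164598102 → 59 → 14 → 5 (3 steps)

3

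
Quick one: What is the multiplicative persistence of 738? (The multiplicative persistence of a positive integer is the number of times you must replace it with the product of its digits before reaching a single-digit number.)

738 → 168 → 48 → 32 → 6 (4 steps)

4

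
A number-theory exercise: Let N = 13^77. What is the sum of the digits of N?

13^77 = 59379717571748521322244885951525396909802021751143365394748435217661338449728339899133
Sum of its 86 digits: 403.

403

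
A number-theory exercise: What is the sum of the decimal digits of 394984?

37

3+9+4+9+8+4 = 37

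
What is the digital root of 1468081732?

4

1+4+6+8+0+8+1+7+3+2 = 40
4+0 = 4
(Equivalently, 1468081732 mod 9 = 4.)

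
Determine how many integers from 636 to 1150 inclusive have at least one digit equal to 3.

The integers in [636, 1150] that have at least one digit equal to 3: 636, 637, 638, 639, 643, 653, …, 1139, 1143.
100 qualify.

100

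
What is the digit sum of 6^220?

738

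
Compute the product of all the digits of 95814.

9×5×8×1×4 = 1440

1440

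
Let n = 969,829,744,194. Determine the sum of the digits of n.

9+6+9+8+2+9+7+4+4+1+9+4 = 72

72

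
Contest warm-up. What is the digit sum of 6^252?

6^252 = 12419814137650896228442719069118290173593297438531006496813884038012559924882627169481124466971502406245888423435851377342646953060347874161072534390156844985824832129324677087893991251547349057536
Sum of its 197 digits: 891.

891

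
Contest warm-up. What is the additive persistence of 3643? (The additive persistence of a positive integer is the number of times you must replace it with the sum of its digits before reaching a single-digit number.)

2

3643 → 16 → 7 (2 steps)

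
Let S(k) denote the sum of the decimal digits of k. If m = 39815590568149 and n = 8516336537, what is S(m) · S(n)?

3431

S(39815590568149) = 3+9+8+1+5+5+9+0+5+6+8+1+4+9 = 73.
S(8516336537) = 8+5+1+6+3+3+6+5+3+7 = 47.
73 · 47 = 3431.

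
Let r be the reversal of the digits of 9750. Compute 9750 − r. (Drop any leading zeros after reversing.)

9171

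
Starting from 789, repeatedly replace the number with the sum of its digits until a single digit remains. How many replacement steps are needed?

2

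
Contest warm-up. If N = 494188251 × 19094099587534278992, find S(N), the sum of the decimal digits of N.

494188251 × 19094099587534278992 = 9436079679583386737602522992
Sum of its 28 digits: 147.

147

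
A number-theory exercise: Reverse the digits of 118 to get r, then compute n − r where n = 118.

Reverse of 118 is 811.
118 − 811 = -693

-693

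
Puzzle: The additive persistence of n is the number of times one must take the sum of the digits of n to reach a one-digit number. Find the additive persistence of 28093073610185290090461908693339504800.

2

28093073610185290090461908693339504800 → 151 → 7 (2 steps)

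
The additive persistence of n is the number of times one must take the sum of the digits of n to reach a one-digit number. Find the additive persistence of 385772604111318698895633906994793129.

3

385772604111318698895633906994793129 → 182 → 11 → 2 (3 steps)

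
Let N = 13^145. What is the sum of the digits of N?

760

13^145 = 332495739297038865453955824301148040878086855761996914226721779819448441230837837778396193227194828462167904844061547157593170092092697366300067194480595905270093
Sum of its 162 digits: 760.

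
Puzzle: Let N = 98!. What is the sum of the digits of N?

639

98! = 9426890448883247745626185743057242473809693764078951663494238777294707070023223798882976159207729119823605850588608460429412647567360000000000000000000000
Sum of its 154 digits: 639.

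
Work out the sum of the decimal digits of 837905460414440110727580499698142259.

158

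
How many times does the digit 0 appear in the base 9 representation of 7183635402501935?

2

7183635402501935 in base 9 is 37801124546410548.
The digit 0 appears 2 times.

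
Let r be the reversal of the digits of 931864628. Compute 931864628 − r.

105396489

Reverse of 931864628 is 826468139.
931864628 − 826468139 = 105396489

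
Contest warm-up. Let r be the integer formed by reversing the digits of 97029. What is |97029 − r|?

4950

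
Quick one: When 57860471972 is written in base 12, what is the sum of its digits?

50

57860471972 in base 12 is B269431518.
Digit sum: 11+2+6+9+4+3+1+5+1+8 = 50.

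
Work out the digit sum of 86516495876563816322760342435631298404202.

8+6+5+1+6+4+9+5+8+7+6+5+6+3+8+1+6+3+2+2+7+6+0+3+4+2+4+3+5+6+3+1+2+9+8+4+0+4+2+0+2 = 176

176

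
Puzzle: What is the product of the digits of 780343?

7×8×0×3×4×3 = 0

0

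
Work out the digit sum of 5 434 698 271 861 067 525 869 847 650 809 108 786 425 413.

5+4+3+4+6+9+8+2+7+1+8+6+1+0+6+7+5+2+5+8+6+9+8+4+7+6+5+0+8+0+9+1+0+8+7+8+6+4+2+5+4+1+3 = 208

208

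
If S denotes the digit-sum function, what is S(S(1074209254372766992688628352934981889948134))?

5

First digit sum: 221.
2+2+1 = 5.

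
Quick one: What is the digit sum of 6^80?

6^80 = 178689910246017054531432477289437798228285773001601743140683776
Sum of its 63 digits: 279.

279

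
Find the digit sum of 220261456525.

2+2+0+2+6+1+4+5+6+5+2+5 = 40

40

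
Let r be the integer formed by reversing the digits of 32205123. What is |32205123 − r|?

Reverse of 32205123 is 32150223.
|32205123 − 32150223| = 54900

54900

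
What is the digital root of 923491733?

9+2+3+4+9+1+7+3+3 = 41
4+1 = 5

5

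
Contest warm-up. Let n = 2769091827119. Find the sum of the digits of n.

62

2+7+6+9+0+9+1+8+2+7+1+1+9 = 62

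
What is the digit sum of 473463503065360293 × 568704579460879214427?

144

473463503065360293 × 568704579460879214427 = 269260862400860422266500405273558547111
Sum of its 39 digits: 144.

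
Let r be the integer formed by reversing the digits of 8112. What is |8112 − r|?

Reverse of 8112 is 2118.
|8112 − 2118| = 5994

5994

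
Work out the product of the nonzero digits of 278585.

2×7×8×5×8×5 = 22400

22400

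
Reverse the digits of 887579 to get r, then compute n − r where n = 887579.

Reverse of 887579 is 975788.
887579 − 975788 = -88209

-88209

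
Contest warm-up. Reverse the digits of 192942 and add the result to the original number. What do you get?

Reverse of 192942 is 249291.
192942 + 249291 = 442233

442233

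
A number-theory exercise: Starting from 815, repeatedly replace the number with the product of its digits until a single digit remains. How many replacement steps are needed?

2

815 → 40 → 0 (2 steps)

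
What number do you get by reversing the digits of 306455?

554603

Reversing 306455 gives 554603.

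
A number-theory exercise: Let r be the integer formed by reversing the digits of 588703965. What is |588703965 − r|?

19396080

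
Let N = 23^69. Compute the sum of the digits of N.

440

23^69 = 9103757593578437567350063530651961606674351707875801049359009935355516866292767865363891254263
Sum of its 94 digits: 440.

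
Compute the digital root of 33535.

3+3+5+3+5 = 19
1+9 = 10
1+0 = 1
(Equivalently, 33535 mod 9 = 1.)

1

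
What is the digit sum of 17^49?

305

17^49 = 1958831807773342257691221904789587637189069813834520650586897
Sum of its 61 digits: 305.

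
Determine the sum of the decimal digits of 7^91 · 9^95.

693

7^91 · 9^95 = 360545465605346443876754075015953239298143119856915994600533742121600934384516588774605016491449628841211316300821295922430274349241857393832516032601469033004443960607
Sum of its 168 digits: 693.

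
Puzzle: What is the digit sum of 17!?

63

17! = 355687428096000
Sum of its 15 digits: 63.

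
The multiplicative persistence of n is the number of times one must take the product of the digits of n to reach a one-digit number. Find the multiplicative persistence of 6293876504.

1

6293876504 → 0 (1 step)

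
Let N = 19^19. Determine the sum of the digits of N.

19^19 = 1978419655660313589123979
Sum of its 25 digits: 127.

127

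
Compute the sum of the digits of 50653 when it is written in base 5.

50653 in base 5 is 3110103.
Digit sum: 3+1+1+0+1+0+3 = 9.

9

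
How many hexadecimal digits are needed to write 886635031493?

886635031493 in base 16 is CE6F90EBC5, which has 10 digits.

10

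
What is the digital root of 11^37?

2

The digital root of n equals n mod 9 (or 9 when 9 | n), so we need 11^37 mod 9.
11^37 ≡ 2 (mod 9), so the digital root is 2.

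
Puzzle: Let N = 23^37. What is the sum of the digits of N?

212

23^37 = 242063847902005849254176436075394136454464685331703
Sum of its 51 digits: 212.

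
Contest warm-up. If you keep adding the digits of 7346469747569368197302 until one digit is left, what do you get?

8

7+3+4+6+4+6+9+7+4+7+5+6+9+3+6+8+1+9+7+3+0+2 = 116
1+1+6 = 8
(Equivalently, 7346469747569368197302 mod 9 = 8.)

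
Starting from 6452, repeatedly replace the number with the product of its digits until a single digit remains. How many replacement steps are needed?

2

6452 → 240 → 0 (2 steps)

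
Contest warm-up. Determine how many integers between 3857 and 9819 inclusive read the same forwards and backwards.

The integers in [3857, 9819] that read the same forwards and backwards: 3883, 3993, 4004, 4114, 4224, 4334, …, 9669, 9779.
60 qualify.

60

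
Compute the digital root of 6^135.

The digital root of n equals n mod 9 (or 9 when 9 | n), so we need 6^135 mod 9.
6^135 ≡ 0 (mod 9), so the digital root is 9.

9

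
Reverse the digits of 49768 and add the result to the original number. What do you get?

136562

Reverse of 49768 is 86794.
49768 + 86794 = 136562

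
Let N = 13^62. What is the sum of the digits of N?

304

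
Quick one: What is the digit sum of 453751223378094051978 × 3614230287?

171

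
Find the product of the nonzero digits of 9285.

720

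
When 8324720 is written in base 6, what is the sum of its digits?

25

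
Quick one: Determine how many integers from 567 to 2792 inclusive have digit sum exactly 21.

The integers in [567, 2792] that have digit sum exactly 21: 579, 588, 597, 669, 678, 687, …, 2775, 2784.
88 qualify.

88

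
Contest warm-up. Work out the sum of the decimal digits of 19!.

45

19! = 121645100408832000
Sum of its 18 digits: 45.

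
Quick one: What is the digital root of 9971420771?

9+9+7+1+4+2+0+7+7+1 = 47
4+7 = 11
1+1 = 2

2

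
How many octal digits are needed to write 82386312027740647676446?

26

82386312027740647676446 in base 8 is 21344257015375354531655036, which has 26 digits.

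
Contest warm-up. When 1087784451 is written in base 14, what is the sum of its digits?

1087784451 in base 14 is A467CC95.
Digit sum: 10+4+6+7+12+12+9+5 = 65.

65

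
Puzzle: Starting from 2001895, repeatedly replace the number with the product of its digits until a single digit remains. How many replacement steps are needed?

1

2001895 → 0 (1 step)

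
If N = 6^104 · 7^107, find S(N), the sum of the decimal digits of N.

6^104 · 7^107 = 2255383097731219895337234034143385458421107486815666608254535809173331783256499077964568658503722710740348313723927221043595762195568365205832229566272597295195570179145728
Sum of its 172 digits: 774.

774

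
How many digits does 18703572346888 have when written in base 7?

16

18703572346888 in base 7 is 3640200646546552, which has 16 digits.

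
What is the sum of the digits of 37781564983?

3+7+7+8+1+5+6+4+9+8+3 = 61

61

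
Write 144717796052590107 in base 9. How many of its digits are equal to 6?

7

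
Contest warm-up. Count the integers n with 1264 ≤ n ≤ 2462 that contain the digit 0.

The integers in [1264, 2462] that contain the digit 0: 1270, 1280, 1290, 1300, 1301, 1302, …, 2450, 2460.
309 qualify.

309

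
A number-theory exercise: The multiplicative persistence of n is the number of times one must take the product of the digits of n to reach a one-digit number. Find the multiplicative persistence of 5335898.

2

5335898 → 129600 → 0 (2 steps)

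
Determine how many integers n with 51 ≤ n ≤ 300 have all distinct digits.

188

The integers in [51, 300] that have all distinct digits: 51, 52, 53, 54, 56, 57, …, 297, 298.
188 qualify.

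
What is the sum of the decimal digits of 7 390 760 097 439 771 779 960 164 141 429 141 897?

179

7+3+9+0+7+6+0+0+9+7+4+3+9+7+7+1+7+7+9+9+6+0+1+6+4+1+4+1+4+2+9+1+4+1+8+9+7 = 179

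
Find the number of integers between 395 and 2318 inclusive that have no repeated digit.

The integers in [395, 2318] that have no repeated digit: 395, 396, 397, 398, 401, 402, …, 2317, 2318.
1065 qualify.

1065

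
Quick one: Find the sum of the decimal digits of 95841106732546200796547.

101

9+5+8+4+1+1+0+6+7+3+2+5+4+6+2+0+0+7+9+6+5+4+7 = 101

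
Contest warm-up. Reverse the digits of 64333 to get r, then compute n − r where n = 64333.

30987

Reverse of 64333 is 33346.
64333 − 33346 = 30987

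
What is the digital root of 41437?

4+1+4+3+7 = 19
1+9 = 10
1+0 = 1

1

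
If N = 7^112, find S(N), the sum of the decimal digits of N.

394

7^112 = 44769318314604316098321141946300034230442844475654848781645818897465472518013620463849601347201
Sum of its 95 digits: 394.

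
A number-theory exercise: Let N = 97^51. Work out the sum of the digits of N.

442

97^51 = 211523414086985369546563690196797144807817613073198221140685801831921593263113495529424965134228709153
Sum of its 102 digits: 442.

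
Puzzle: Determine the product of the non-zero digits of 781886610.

7×8×1×8×8×6×6×1 = 129024

129024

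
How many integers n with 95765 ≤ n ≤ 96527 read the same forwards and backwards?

7

The integers in [95765, 96527] that read the same forwards and backwards: 95859, 95959, 96069, 96169, 96269, 96369, 96469.
7 qualify.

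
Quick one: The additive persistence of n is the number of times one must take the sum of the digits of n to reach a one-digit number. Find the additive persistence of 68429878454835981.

68429878454835981 → 99 → 18 → 9 (3 steps)

3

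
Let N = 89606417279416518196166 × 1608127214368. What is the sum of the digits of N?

137

89606417279416518196166 × 1608127214368 = 144098518209044706511206013757713088
Sum of its 36 digits: 137.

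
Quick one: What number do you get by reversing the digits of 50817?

71805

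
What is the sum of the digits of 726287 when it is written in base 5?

15

726287 in base 5 is 141220122.
Digit sum: 1+4+1+2+2+0+1+2+2 = 15.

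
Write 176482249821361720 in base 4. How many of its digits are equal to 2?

176482249821361720 in base 4 is 21302333122233101300321120320.
The digit 2 appears 8 times.

8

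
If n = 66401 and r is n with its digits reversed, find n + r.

76867

Reverse of 66401 is 10466.
66401 + 10466 = 76867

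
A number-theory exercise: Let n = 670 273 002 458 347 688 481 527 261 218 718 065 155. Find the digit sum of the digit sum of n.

12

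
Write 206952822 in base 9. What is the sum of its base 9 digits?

38

206952822 in base 9 is 472367810.
Digit sum: 4+7+2+3+6+7+8+1+0 = 38.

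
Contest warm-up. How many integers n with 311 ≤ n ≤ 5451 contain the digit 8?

The integers in [311, 5451] that contain the digit 8: 318, 328, 338, 348, 358, 368, …, 5438, 5448.
1378 qualify.

1378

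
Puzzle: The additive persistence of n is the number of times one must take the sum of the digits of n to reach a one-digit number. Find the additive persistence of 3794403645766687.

3

3794403645766687 → 85 → 13 → 4 (3 steps)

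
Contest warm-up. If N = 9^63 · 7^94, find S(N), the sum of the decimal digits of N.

639

9^63 · 7^94 = 36015865517896968143090022421532201321262646096881668795574641848768847531250913985794915648288971536531850229343003577559707737643093309321
Sum of its 140 digits: 639.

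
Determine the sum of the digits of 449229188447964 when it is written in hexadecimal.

84

449229188447964 in base 16 is 1989252333EDC.
Digit sum: 1+9+8+9+2+5+2+3+3+3+14+13+12 = 84.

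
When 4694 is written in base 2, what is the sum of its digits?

6

4694 in base 2 is 1001001010110.
Digit sum: 1+0+0+1+0+0+1+0+1+0+1+1+0 = 6.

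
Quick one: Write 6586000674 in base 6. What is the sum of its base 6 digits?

29

6586000674 in base 6 is 3005304503510.
Digit sum: 3+0+0+5+3+0+4+5+0+3+5+1+0 = 29.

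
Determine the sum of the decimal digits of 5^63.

170

5^63 = 108420217248550443400745280086994171142578125
Sum of its 45 digits: 170.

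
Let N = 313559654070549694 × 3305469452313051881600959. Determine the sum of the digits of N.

313559654070549694 × 3305469452313051881600959 = 1036461858008049906065879072561257887556546
Sum of its 43 digits: 202.

202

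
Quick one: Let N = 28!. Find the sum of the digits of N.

90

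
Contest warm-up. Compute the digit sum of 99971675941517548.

97

9+9+9+7+1+6+7+5+9+4+1+5+1+7+5+4+8 = 97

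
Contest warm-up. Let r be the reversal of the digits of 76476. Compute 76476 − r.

Reverse of 76476 is 67467.
76476 − 67467 = 9009

9009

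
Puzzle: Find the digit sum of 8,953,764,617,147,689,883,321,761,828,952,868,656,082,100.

8+9+5+3+7+6+4+6+1+7+1+4+7+6+8+9+8+8+3+3+2+1+7+6+1+8+2+8+9+5+2+8+6+8+6+5+6+0+8+2+1+0+0 = 214

214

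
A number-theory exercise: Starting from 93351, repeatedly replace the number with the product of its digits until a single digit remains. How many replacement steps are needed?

93351 → 405 → 0 (2 steps)

2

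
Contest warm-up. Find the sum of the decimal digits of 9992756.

9+9+9+2+7+5+6 = 47

47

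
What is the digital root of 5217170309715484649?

2

5+2+1+7+1+7+0+3+0+9+7+1+5+4+8+4+6+4+9 = 83
8+3 = 11
1+1 = 2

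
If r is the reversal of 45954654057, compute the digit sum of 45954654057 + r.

9

Reversal of 45954654057 is 75045645954; 45954654057 + 75045645954 = 121000300011.
Digit sum of 121000300011: 1+2+1+0+0+0+3+0+0+0+1+1 = 9.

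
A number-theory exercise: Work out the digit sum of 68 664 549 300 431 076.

72

6+8+6+6+4+5+4+9+3+0+0+4+3+1+0+7+6 = 72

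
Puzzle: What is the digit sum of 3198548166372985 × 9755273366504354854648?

175

3198548166372985 × 9755273366504354854648 = 31202711738899720687953183771028884280
Sum of its 38 digits: 175.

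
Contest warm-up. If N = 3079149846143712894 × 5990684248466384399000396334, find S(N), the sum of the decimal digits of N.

3079149846143712894 × 5990684248466384399000396334 = 18446214481960831828746192089471862228306130596
Sum of its 47 digits: 207.

207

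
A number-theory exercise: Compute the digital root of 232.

2+3+2 = 7
(Equivalently, 232 mod 9 = 7.)

7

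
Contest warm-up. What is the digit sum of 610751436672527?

6+1+0+7+5+1+4+3+6+6+7+2+5+2+7 = 62

62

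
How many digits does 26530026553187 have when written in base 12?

13

26530026553187 in base 12 is 2B8584426982B, which has 13 digits.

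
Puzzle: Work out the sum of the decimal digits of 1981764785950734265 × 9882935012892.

147

1981764785950734265 × 9882935012892 = 19585652590388931563744641144380
Sum of its 32 digits: 147.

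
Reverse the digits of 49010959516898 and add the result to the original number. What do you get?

Reverse of 49010959516898 is 89861595901094.
49010959516898 + 89861595901094 = 138872555417992

138872555417992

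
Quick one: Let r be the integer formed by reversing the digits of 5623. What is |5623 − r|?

Reverse of 5623 is 3265.
|5623 − 3265| = 2358

2358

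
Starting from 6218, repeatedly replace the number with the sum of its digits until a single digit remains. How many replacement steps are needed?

2

6218 → 17 → 8 (2 steps)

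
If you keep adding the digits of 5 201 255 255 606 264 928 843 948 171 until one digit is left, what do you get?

5+2+0+1+2+5+5+2+5+5+6+0+6+2+6+4+9+2+8+8+4+3+9+4+8+1+7+1 = 120
1+2+0 = 3

3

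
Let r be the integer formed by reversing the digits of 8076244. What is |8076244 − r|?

3649536

Reverse of 8076244 is 4426708.
|8076244 − 4426708| = 3649536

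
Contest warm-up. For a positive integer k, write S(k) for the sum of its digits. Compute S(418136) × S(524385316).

851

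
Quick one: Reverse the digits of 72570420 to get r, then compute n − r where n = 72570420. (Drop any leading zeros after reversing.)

Reverse of 72570420 is 2407527.
72570420 − 2407527 = 70162893

70162893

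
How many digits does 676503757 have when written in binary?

676503757 in base 2 is 101000010100101010000011001101, which has 30 digits.

30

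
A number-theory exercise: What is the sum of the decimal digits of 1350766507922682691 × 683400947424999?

141

1350766507922682691 × 683400947424999 = 923115111264318768910540597992309
Sum of its 33 digits: 141.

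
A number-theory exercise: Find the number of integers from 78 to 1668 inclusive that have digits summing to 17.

The integers in [78, 1668] that have digits summing to 17: 89, 98, 179, 188, 197, 269, …, 1655, 1664.
102 qualify.

102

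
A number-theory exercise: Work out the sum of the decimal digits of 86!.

86! = 24227095383672732381765523203441259715284870552429381750838764496720162249742450276789464634901319465571660595200000000000000000000
Sum of its 131 digits: 495.

495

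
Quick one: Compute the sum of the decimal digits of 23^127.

815

23^127 = 86983158636085217185923837306645477455071529111502674097386887804152656457346827340101822692094472488200702292246599487849077813355045519768091587788009736772856096134951847
Sum of its 173 digits: 815.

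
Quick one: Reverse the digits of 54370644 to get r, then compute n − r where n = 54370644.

Reverse of 54370644 is 44607345.
54370644 − 44607345 = 9763299

9763299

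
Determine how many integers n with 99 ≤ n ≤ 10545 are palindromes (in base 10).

The integers in [99, 10545] that are palindromes (in base 10): 99, 101, 111, 121, 131, 141, …, 10401, 10501.
187 qualify.

187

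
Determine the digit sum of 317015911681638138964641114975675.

3+1+7+0+1+5+9+1+1+6+8+1+6+3+8+1+3+8+9+6+4+6+4+1+1+1+4+9+7+5+6+7+5 = 147

147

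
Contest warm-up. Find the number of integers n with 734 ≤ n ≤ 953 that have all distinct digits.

161

The integers in [734, 953] that have all distinct digits: 734, 735, 736, 738, 739, 740, …, 952, 953.
161 qualify.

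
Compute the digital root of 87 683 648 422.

8+7+6+8+3+6+4+8+4+2+2 = 58
5+8 = 13
1+3 = 4

4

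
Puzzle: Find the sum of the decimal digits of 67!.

67! = 36471110918188685288249859096605464427167635314049524593701628500267962436943872000000000000000
Sum of its 95 digits: 369.

369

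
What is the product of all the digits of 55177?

5×5×1×7×7 = 1225

1225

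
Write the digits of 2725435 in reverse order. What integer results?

Reversing 2725435 gives 5345272.

5345272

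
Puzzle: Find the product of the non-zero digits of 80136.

144

8×1×3×6 = 144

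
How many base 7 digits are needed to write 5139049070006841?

5139049070006841 in base 7 is 3104314020456214113, which has 19 digits.

19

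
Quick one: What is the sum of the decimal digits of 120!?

120! = 6689502913449127057588118054090372586752746333138029810295671352301633557244962989366874165271984981308157637893214090552534408589408121859898481114389650005964960521256960000000000000000000000000000
Sum of its 199 digits: 783.

783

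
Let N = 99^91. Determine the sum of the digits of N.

837

99^91 = 40068465295154084722127836059037938223462443447869058238734803338712057798455088919558050046123213515061456153188546897018390975055717706527632366391357766455366527969879434444059099
Sum of its 182 digits: 837.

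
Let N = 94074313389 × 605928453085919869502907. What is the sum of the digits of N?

162

94074313389 × 605928453085919869502907 = 57002303186916809946958456764521823
Sum of its 35 digits: 162.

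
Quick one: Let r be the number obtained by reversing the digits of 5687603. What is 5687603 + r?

8755468

Reverse of 5687603 is 3067865.
5687603 + 3067865 = 8755468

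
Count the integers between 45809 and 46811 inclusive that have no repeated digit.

The integers in [45809, 46811] that have no repeated digit: 45809, 45810, 45812, 45813, 45816, 45817, …, 46809, 46810.
338 qualify.

338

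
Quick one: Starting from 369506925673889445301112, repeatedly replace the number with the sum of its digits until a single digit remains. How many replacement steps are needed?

2

369506925673889445301112 → 107 → 8 (2 steps)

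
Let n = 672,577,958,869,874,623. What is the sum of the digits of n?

109

6+7+2+5+7+7+9+5+8+8+6+9+8+7+4+6+2+3 = 109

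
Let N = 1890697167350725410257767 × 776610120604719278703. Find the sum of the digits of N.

1890697167350725410257767 × 776610120604719278703 = 1468334555163247970233469612316930617543436201
Sum of its 46 digits: 183.

183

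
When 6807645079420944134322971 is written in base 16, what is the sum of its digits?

6807645079420944134322971 in base 16 is 5A1932DE213E4DA2E3B1B.
Digit sum: 5+10+1+9+3+2+13+14+2+1+3+14+4+13+10+2+14+3+11+1+11 = 146.

146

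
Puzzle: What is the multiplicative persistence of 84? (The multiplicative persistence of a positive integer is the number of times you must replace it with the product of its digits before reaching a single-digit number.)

2

84 → 32 → 6 (2 steps)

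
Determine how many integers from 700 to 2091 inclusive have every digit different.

770

The integers in [700, 2091] that have every digit different: 701, 702, 703, 704, 705, 706, …, 2089, 2091.
770 qualify.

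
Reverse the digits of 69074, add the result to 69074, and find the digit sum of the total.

16

Reversal of 69074 is 47096; 69074 + 47096 = 116170.
Digit sum of 116170: 1+1+6+1+7+0 = 16.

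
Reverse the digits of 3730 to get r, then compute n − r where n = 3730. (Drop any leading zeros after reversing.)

3357

Reverse of 3730 is 373.
3730 − 373 = 3357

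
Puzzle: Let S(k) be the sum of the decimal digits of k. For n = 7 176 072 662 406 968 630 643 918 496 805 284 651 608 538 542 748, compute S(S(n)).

First digit sum: 235.
2+3+5 = 10.

10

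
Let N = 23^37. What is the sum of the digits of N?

212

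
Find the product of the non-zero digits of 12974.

504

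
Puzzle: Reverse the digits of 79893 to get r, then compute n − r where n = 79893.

39996

Reverse of 79893 is 39897.
79893 − 39897 = 39996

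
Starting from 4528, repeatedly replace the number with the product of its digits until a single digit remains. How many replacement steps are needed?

2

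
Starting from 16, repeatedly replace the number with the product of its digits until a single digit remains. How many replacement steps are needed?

16 → 6 (1 step)

1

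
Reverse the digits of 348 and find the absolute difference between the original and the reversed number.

495

Reverse of 348 is 843.
|348 − 843| = 495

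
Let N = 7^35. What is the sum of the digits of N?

7^35 = 378818692265664781682717625943
Sum of its 30 digits: 157.

157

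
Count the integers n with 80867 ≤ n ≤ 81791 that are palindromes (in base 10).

9

The integers in [80867, 81791] that are palindromes (in base 10): 80908, 81018, 81118, 81218, 81318, 81418, 81518, 81618, 81718.
9 qualify.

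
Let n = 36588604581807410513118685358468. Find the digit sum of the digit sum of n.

11

First digit sum: 146.
1+4+6 = 11.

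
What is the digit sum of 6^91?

342

6^91 = 64828173374159223109795162223394893092344094371665395695908267759763456
Sum of its 71 digits: 342.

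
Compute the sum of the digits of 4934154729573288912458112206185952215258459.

193

4+9+3+4+1+5+4+7+2+9+5+7+3+2+8+8+9+1+2+4+5+8+1+1+2+2+0+6+1+8+5+9+5+2+2+1+5+2+5+8+4+5+9 = 193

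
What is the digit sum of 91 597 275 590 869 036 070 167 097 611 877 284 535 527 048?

211

9+1+5+9+7+2+7+5+5+9+0+8+6+9+0+3+6+0+7+0+1+6+7+0+9+7+6+1+1+8+7+7+2+8+4+5+3+5+5+2+7+0+4+8 = 211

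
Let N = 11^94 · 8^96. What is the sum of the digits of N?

835

11^94 · 8^96 = 38685762040082469248379484257842024669282475283512085227117356323420009414875234477416197408711834231985759249900367835508938364529516345850363621962492226983108392346531989284817207296
Sum of its 185 digits: 835.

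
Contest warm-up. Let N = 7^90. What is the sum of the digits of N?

7^90 = 11450477594321044359340126713545146077054004823284978858214566372120240027249
Sum of its 77 digits: 298.

298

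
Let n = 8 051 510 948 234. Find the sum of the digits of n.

8+0+5+1+5+1+0+9+4+8+2+3+4 = 50

50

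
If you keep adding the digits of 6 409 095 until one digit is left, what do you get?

6

6+4+0+9+0+9+5 = 33
3+3 = 6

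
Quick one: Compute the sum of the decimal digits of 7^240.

7^240 = 66608492302838911021713765791814421069079103012931658889164468964901207541173687670269511691107472378038502210283706856995686326012802152312116599627177597482714257624217684587282234064499666923475344001
Sum of its 203 digits: 883.

883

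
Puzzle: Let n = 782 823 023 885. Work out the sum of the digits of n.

56

7+8+2+8+2+3+0+2+3+8+8+5 = 56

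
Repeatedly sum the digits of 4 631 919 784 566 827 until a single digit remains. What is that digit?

5

4+6+3+1+9+1+9+7+8+4+5+6+6+8+2+7 = 86
8+6 = 14
1+4 = 5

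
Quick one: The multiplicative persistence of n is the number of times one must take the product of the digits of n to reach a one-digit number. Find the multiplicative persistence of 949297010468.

949297010468 → 0 (1 step)

1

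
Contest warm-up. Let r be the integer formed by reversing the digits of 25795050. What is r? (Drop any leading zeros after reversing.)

5059752

Reversing 25795050 gives 5059752.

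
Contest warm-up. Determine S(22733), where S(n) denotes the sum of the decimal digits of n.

17

2+2+7+3+3 = 17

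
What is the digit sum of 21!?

21! = 51090942171709440000
Sum of its 20 digits: 63.

63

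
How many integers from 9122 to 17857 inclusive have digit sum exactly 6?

The integers in [9122, 17857] that have digit sum exactly 6: 10005, 10014, 10023, 10032, 10041, 10050, …, 14100, 15000.
56 qualify.

56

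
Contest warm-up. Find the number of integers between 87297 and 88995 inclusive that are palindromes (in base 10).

17

The integers in [87297, 88995] that are palindromes (in base 10): 87378, 87478, 87578, 87678, 87778, 87878, …, 88888, 88988.
17 qualify.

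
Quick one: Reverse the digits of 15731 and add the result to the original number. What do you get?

Reverse of 15731 is 13751.
15731 + 13751 = 29482

29482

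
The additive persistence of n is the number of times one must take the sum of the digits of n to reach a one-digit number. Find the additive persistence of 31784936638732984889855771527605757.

3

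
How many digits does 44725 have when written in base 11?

44725 in base 11 is 3066A, which has 5 digits.

5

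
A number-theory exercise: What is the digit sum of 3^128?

279

3^128 = 11790184577738583171520872861412518665678211592275841109096961
Sum of its 62 digits: 279.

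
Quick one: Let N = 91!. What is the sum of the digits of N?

594

91! = 135200152767840296255166568759495142147586866476906677791741734597153670771559994765685283954750449427751168336768008192000000000000000000000
Sum of its 141 digits: 594.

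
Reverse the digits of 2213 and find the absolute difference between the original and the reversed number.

909

Reverse of 2213 is 3122.
|2213 − 3122| = 909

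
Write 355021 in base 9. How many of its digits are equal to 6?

1

355021 in base 9 is 600887.
The digit 6 appears 1 time.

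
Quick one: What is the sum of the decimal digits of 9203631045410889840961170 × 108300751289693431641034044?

9203631045410889840961170 × 108300751289693431641034044 = 996760156811145934457403584153446031464125652071480
Sum of its 51 digits: 207.

207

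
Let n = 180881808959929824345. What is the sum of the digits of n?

111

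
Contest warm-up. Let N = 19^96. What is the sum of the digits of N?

514

19^96 = 575898160682100232836281104757191024769944517268203419236599427061651467503917683818033285217971123197113409626034423582081
Sum of its 123 digits: 514.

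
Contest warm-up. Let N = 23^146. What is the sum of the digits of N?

907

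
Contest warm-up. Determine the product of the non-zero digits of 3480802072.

21504

3×4×8×8×2×7×2 = 21504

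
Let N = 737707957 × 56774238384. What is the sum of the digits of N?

93

737707957 × 56774238384 = 41882807408491621488
Sum of its 20 digits: 93.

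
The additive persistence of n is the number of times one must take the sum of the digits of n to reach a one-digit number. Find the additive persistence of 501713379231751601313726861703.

3

501713379231751601313726861703 → 109 → 10 → 1 (3 steps)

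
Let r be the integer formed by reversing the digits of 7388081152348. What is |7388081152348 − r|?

1044430656489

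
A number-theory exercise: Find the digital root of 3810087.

9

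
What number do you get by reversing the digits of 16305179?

97150361

Reversing 16305179 gives 97150361.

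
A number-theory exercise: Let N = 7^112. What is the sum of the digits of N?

394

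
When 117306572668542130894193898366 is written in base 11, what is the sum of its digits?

136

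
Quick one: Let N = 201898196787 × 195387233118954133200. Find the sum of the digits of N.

108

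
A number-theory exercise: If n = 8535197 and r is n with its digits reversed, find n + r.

16450555

Reverse of 8535197 is 7915358.
8535197 + 7915358 = 16450555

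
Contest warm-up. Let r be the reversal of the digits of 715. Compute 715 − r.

198

Reverse of 715 is 517.
715 − 517 = 198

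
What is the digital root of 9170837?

9+1+7+0+8+3+7 = 35
3+5 = 8

8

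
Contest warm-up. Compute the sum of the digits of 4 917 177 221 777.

4+9+1+7+1+7+7+2+2+1+7+7+7 = 62

62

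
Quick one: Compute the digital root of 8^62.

1

The digital root of n equals n mod 9 (or 9 when 9 | n), so we need 8^62 mod 9.
8^62 ≡ 1 (mod 9), so the digital root is 1.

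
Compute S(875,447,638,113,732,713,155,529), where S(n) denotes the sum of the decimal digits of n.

107

8+7+5+4+4+7+6+3+8+1+1+3+7+3+2+7+1+3+1+5+5+5+2+9 = 107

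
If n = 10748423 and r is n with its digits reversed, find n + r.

43233124

Reverse of 10748423 is 32484701.
10748423 + 32484701 = 43233124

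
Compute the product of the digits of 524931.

1080

5×2×4×9×3×1 = 1080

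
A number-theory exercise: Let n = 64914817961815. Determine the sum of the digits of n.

70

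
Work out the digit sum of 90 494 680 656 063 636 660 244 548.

120

9+0+4+9+4+6+8+0+6+5+6+0+6+3+6+3+6+6+6+0+2+4+4+5+4+8 = 120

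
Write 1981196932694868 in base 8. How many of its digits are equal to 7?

1

1981196932694868 in base 8 is 70236153331641524.
The digit 7 appears 1 time.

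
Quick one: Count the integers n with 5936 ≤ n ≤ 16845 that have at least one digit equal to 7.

The integers in [5936, 16845] that have at least one digit equal to 7: 5937, 5947, 5957, 5967, 5970, 5971, …, 16827, 16837.
3692 qualify.

3692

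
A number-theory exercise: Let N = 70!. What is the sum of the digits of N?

459

70! = 11978571669969891796072783721689098736458938142546425857555362864628009582789845319680000000000000000
Sum of its 101 digits: 459.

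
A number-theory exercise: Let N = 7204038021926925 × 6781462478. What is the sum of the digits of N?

111

7204038021926925 × 6781462478 = 48853913535782783145420150
Sum of its 26 digits: 111.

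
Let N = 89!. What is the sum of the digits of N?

549

89! = 16507955160908461081216919262453619309839666236496541854913520707833171034378509739399912570787600662729080382999756800000000000000000000
Sum of its 137 digits: 549.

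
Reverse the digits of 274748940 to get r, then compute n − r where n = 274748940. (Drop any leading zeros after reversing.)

Reverse of 274748940 is 49847472.
274748940 − 49847472 = 224901468

224901468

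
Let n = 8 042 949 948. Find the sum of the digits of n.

8+0+4+2+9+4+9+9+4+8 = 57

57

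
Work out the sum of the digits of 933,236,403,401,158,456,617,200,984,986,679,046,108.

168

9+3+3+2+3+6+4+0+3+4+0+1+1+5+8+4+5+6+6+1+7+2+0+0+9+8+4+9+8+6+6+7+9+0+4+6+1+0+8 = 168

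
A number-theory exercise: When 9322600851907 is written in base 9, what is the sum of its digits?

9322600851907 in base 9 is 36006232202377.
Digit sum: 3+6+0+0+6+2+3+2+2+0+2+3+7+7 = 43.

43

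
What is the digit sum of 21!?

63

21! = 51090942171709440000
Sum of its 20 digits: 63.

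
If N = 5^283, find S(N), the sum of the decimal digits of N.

5^283 = 643444698683503614767369021683961121076047447654327853398300965887948259946884740737937949856541173648875005092184965580477945428105588756028786583025610057613719039437683022697456181049346923828125
Sum of its 198 digits: 950.

950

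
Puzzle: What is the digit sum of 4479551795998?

4+4+7+9+5+5+1+7+9+5+9+9+8 = 82

82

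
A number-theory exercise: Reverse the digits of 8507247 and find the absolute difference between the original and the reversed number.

Reverse of 8507247 is 7427058.
|8507247 − 7427058| = 1080189

1080189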